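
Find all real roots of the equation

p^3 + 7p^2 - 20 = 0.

Possible rational roots are divisors of -20. Testing p = -2 gives 0, so (p + 2) is a factor.
Divide: p^3 + 7p^2 - 20 = (p + 2)(p^2 + 5p - 10).
Apply the quadratic formula to p^2 + 5p - 10 = 0: p = (-5 +/- sqrt(65))/2, i.e. p ~= 1.5311 or p ~= -6.5311.

p = -6.5311 or p = -2 or p = 1.5311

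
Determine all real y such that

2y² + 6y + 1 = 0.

Discriminant: (6)² − 4·2·1 = 28.
Quadratic formula: y = (-6 ± √28) / 4.
So y = -3/2 + √(7)/2 ≈ -0.1771 or y = -3/2 - √(7)/2 ≈ -2.8229.

y = -2.8229 or y = -0.1771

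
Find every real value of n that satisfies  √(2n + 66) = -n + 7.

n = -1

Square both sides: 2n + 66 = (-n + 7)².
Expand and rearrange: n² - 16n - 17 = 0.
Solving gives n = 17 or n = -1.
Check each candidate in the original equation:
  n = 17: √(100) = 10, while -n + 7 = -10 — extraneous.
  n = -1: √(64) = 8, while -n + 7 = 8 — valid.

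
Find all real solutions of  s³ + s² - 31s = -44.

s = -6.6533 or s = 1.6533 or s = 4

Rearrange: s³ + s² - 31s + 44 = 0.
Possible rational roots are divisors of 44. Testing s = 4 gives 0, so (s - 4) is a factor.
Divide: s³ + s² - 31s + 44 = (s - 4)(s² + 5s - 11).
Apply the quadratic formula to s² + 5s - 11 = 0: s = (-5 ± √69)/2, i.e. s ≈ 1.6533 or s ≈ -6.6533.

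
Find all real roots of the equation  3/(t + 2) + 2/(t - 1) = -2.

t = -3.886 or t = 0.386

Multiply both sides by (t + 2)(t - 1):
3(t - 1) + 2(t + 2) = -2(t + 2)(t - 1).
Expand and collect terms: -2t^2 - 7t + 3 = 0.
By the quadratic formula, t = (7 +/- sqrt(73)) / -4, so t ~= -3.886 or t ~= 0.386.
Neither value makes a denominator zero (t != -2, t != 1), so both are valid.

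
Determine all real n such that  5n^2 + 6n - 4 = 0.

Discriminant: (6)^2 - 4*5*(-4) = 116.
Quadratic formula: n = (-6 +/- sqrt(116)) / 10.
So n = -3/5 + sqrt(29)/5 ~= 0.477 or n = -sqrt(29)/5 - 3/5 ~= -1.677.

n = -1.677 or n = 0.477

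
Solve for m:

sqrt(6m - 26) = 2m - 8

Square both sides: 6m - 26 = (2m - 8)^2.
Expand and rearrange: 4m^2 - 38m + 90 = 0.
Solving gives m = 5 or m = 4.5.
Check each candidate in the original equation:
  m = 5: sqrt(4) = 2, while 2m - 8 = 2 — valid.
  m = 4.5: sqrt(1) = 1, while 2m - 8 = 1 — valid.

m = 4.5 or m = 5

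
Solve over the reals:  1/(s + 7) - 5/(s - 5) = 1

s = -5 or s = -1

Multiply both sides by (s + 7)(s - 5):
(s - 5) - 5(s + 7) = (s + 7)(s - 5).
Expand and collect terms: s^2 + 6s + 5 = 0.
Factor or apply the quadratic formula: s = -1 or s = -5.
Neither value makes a denominator zero (s != -7, s != 5), so both are valid.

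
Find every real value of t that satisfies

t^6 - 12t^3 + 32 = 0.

t = 1.5874 or t = 2

Let u = t^3. The equation becomes u^2 - 12u + 32 = 0.
Factor: (u - 4)(u - 8) = 0, so u = 4 or u = 8.
t^3 = 4 gives t = (4)^(1/3) ~= 1.5874.
t^3 = 8 gives t = 2.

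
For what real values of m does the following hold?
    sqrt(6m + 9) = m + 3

Square both sides: 6m + 9 = (m + 3)^2.
Expand and rearrange: m^2 = 0.
This gives the repeated root m = 0.
Check in the original equation:
  m = 0: sqrt(9) = 3, while m + 3 = 3 — valid.

m = 0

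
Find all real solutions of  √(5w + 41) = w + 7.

w = -1

Square both sides: 5w + 41 = (w + 7)².
Expand and rearrange: w² + 9w + 8 = 0.
Solving gives w = -1 or w = -8.
Check each candidate in the original equation:
  w = -1: √(36) = 6, while w + 7 = 6 — valid.
  w = -8: √(1) = 1, while w + 7 = -1 — extraneous.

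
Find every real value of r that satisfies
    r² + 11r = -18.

r = -9 or r = -2

Bring every term to one side: r² + 11r + 18 = 0.
Factor: (r + 2)(r + 9) = 0.
So r = -2 or r = -9.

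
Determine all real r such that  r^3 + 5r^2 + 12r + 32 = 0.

r = -4

Possible rational roots are divisors of 32. Testing r = -4 gives 0, so (r + 4) is a factor.
Divide: r^3 + 5r^2 + 12r + 32 = (r + 4)(r^2 + r + 8).
The quadratic r^2 + r + 8 has discriminant -31 < 0, so no further real roots.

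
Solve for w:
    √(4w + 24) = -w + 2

Square both sides: 4w + 24 = (-w + 2)².
Expand and rearrange: w² - 8w - 20 = 0.
Solving gives w = 10 or w = -2.
Check each candidate in the original equation:
  w = 10: √(64) = 8, while -w + 2 = -8 — extraneous.
  w = -2: √(16) = 4, while -w + 2 = 4 — valid.

w = -2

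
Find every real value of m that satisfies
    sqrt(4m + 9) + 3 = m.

Isolate the radical: sqrt(4m + 9) = m - 3.
Square both sides: 4m + 9 = (m - 3)^2.
Expand and rearrange: m^2 - 10m = 0.
Solving gives m = 10 or m = 0.
Check each candidate in the original equation:
  m = 10: sqrt(49) = 7, while m - 3 = 7 — valid.
  m = 0: sqrt(9) = 3, while m - 3 = -3 — extraneous.

m = 10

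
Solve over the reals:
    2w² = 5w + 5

Rearrange to standard form: 2w² - 5w - 5 = 0.
Discriminant: (-5)² − 4·2·(-5) = 65.
Quadratic formula: w = (5 ± √65) / 4.
So w = 5/4 + √(65)/4 ≈ 3.2656 or w = 5/4 - √(65)/4 ≈ -0.7656.

w = -0.7656 or w = 3.2656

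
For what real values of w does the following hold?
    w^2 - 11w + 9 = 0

w = 0.8902 or w = 10.1098

Discriminant: (-11)^2 - 4*1*9 = 85.
Quadratic formula: w = (11 +/- sqrt(85)) / 2.
So w = sqrt(85)/2 + 11/2 ~= 10.1098 or w = 11/2 - sqrt(85)/2 ~= 0.8902.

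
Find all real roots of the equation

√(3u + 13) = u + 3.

Square both sides: 3u + 13 = (u + 3)².
Expand and rearrange: u² + 3u - 4 = 0.
Solving gives u = 1 or u = -4.
Check each candidate in the original equation:
  u = 1: √(16) = 4, while u + 3 = 4 — valid.
  u = -4: √(1) = 1, while u + 3 = -1 — extraneous.

u = 1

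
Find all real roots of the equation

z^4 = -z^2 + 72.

z = -2.8284 or z = 2.8284

Let u = z^2. The equation becomes u^2 + u - 72 = 0.
Factor: (u - 8)(u + 9) = 0, so u = 8 or u = -9.
z^2 = 8 gives z = +/-2*sqrt(2) ~= +/-2.8284.
z^2 = -9 < 0 has no real solution.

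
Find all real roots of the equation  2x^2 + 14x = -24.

Bring every term to one side: 2x^2 + 14x + 24 = 0.
Factor: 2(x + 4)(x + 3) = 0.
So x = -4 or x = -3.

x = -4 or x = -3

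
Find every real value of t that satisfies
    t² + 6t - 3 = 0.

Discriminant: (6)² − 4·1·(-3) = 48.
Quadratic formula: t = (-6 ± √48) / 2.
So t = -3 + 2·√(3) ≈ 0.4641 or t = -2·√(3) - 3 ≈ -6.4641.

t = -6.4641 or t = 0.4641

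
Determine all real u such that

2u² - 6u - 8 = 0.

u = -1 or u = 4

Factor: 2(u - 4)(u + 1) = 0.
So u = 4 or u = -1.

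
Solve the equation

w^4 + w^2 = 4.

w = -1.2496 or w = 1.2496

Let u = w^2. The equation becomes u^2 + u - 4 = 0.
By the quadratic formula, u = -1/2 + sqrt(17)/2 or u = -sqrt(17)/2 - 1/2.
w^2 = -1/2 + sqrt(17)/2 gives w = +/-sqrt(-1/2 + sqrt(17)/2) ~= +/-1.2496.
w^2 = -sqrt(17)/2 - 1/2 < 0 has no real solution.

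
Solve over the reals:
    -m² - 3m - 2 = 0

m = -2 or m = -1

Factor: -1(m + 1)(m + 2) = 0.
So m = -1 or m = -2.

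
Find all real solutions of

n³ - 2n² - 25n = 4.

Rearrange: n³ - 2n² - 25n - 4 = 0.
Possible rational roots are divisors of -4. Testing n = -4 gives 0, so (n + 4) is a factor.
Divide: n³ - 2n² - 25n - 4 = (n + 4)(n² - 6n - 1).
Apply the quadratic formula to n² - 6n - 1 = 0: n = (6 ± √40)/2, i.e. n ≈ 6.1623 or n ≈ -0.1623.

n = -4 or n = -0.1623 or n = 6.1623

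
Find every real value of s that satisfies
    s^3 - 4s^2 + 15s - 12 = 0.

Possible rational roots are divisors of -12. Testing s = 1 gives 0, so (s - 1) is a factor.
Divide: s^3 - 4s^2 + 15s - 12 = (s - 1)(s^2 - 3s + 12).
The quadratic s^2 - 3s + 12 has discriminant -39 < 0, so no further real roots.

s = 1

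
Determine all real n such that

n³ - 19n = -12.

n = -4.6458 or n = 0.6458 or n = 4

Rearrange: n³ - 19n + 12 = 0.
Possible rational roots are divisors of 12. Testing n = 4 gives 0, so (n - 4) is a factor.
Divide: n³ - 19n + 12 = (n - 4)(n² + 4n - 3).
Apply the quadratic formula to n² + 4n - 3 = 0: n = (-4 ± √28)/2, i.e. n ≈ 0.6458 or n ≈ -4.6458.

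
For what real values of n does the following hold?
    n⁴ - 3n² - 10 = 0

n = -2.2361 or n = 2.2361

Let u = n². The equation becomes u² - 3u - 10 = 0.
Factor: (u + 2)(u - 5) = 0, so u = -2 or u = 5.
n² = -2 < 0 has no real solution.
n² = 5 gives n = ±√(5) ≈ ±2.2361.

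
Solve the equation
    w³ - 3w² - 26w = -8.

w = -4 or w = 0.2984 or w = 6.7016

Rearrange: w³ - 3w² - 26w + 8 = 0.
Possible rational roots are divisors of 8. Testing w = -4 gives 0, so (w + 4) is a factor.
Divide: w³ - 3w² - 26w + 8 = (w + 4)(w² - 7w + 2).
Apply the quadratic formula to w² - 7w + 2 = 0: w = (7 ± √41)/2, i.e. w ≈ 6.7016 or w ≈ 0.2984.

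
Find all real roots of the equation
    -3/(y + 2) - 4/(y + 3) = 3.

Multiply both sides by (y + 2)(y + 3):
-3(y + 3) - 4(y + 2) = 3(y + 2)(y + 3).
Expand and collect terms: 3y² + 22y + 35 = 0.
Factor or apply the quadratic formula: y = -2.3333 or y = -5.
Neither value makes a denominator zero (y ≠ -2, y ≠ -3), so both are valid.

y = -5 or y = -2.3333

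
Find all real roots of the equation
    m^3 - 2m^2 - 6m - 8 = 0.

m = 4

Possible rational roots are divisors of -8. Testing m = 4 gives 0, so (m - 4) is a factor.
Divide: m^3 - 2m^2 - 6m - 8 = (m - 4)(m^2 + 2m + 2).
The quadratic m^2 + 2m + 2 has discriminant -4 < 0, so no further real roots.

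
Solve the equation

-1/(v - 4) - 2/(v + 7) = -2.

v = -6.0474 or v = 4.5474

Multiply both sides by (v - 4)(v + 7):
-(v + 7) - 2(v - 4) = -2(v - 4)(v + 7).
Expand and collect terms: -2v² - 3v + 55 = 0.
By the quadratic formula, v = (3 ± √449) / -4, so v ≈ -6.0474 or v ≈ 4.5474.
Neither value makes a denominator zero (v ≠ 4, v ≠ -7), so both are valid.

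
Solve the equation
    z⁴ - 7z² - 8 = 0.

z = -2.8284 or z = 2.8284

Let u = z². The equation becomes u² - 7u - 8 = 0.
Factor: (u - 8)(u + 1) = 0, so u = 8 or u = -1.
z² = 8 gives z = ±2·√(2) ≈ ±2.8284.
z² = -1 < 0 has no real solution.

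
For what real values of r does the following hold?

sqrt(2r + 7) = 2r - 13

r = 9

Square both sides: 2r + 7 = (2r - 13)^2.
Expand and rearrange: 4r^2 - 54r + 162 = 0.
Solving gives r = 9 or r = 4.5.
Check each candidate in the original equation:
  r = 9: sqrt(25) = 5, while 2r - 13 = 5 — valid.
  r = 4.5: sqrt(16) = 4, while 2r - 13 = -4 — extraneous.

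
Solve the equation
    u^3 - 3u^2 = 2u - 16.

u = -2

Rearrange: u^3 - 3u^2 - 2u + 16 = 0.
Possible rational roots are divisors of 16. Testing u = -2 gives 0, so (u + 2) is a factor.
Divide: u^3 - 3u^2 - 2u + 16 = (u + 2)(u^2 - 5u + 8).
The quadratic u^2 - 5u + 8 has discriminant -7 < 0, so no further real roots.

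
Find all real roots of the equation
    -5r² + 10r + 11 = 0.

r = -0.7889 or r = 2.7889

Discriminant: (10)² − 4·(-5)·11 = 320.
Quadratic formula: r = (-10 ± √320) / (-10).
So r = 1 - 4·√(5)/5 ≈ -0.7889 or r = 1 + 4·√(5)/5 ≈ 2.7889.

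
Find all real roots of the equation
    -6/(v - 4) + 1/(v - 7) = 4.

Multiply both sides by (v - 4)(v - 7):
-6(v - 7) + (v - 4) = 4(v - 4)(v - 7).
Expand and collect terms: 4v² - 39v + 74 = 0.
By the quadratic formula, v = (39 ± √337) / 8, so v ≈ 7.1697 or v ≈ 2.5803.
Neither value makes a denominator zero (v ≠ 4, v ≠ 7), so both are valid.

v = 2.5803 or v = 7.1697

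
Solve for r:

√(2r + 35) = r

Square both sides: 2r + 35 = (r)².
Expand and rearrange: r² - 2r - 35 = 0.
Solving gives r = 7 or r = -5.
Check each candidate in the original equation:
  r = 7: √(49) = 7, while r = 7 — valid.
  r = -5: √(25) = 5, while r = -5 — extraneous.

r = 7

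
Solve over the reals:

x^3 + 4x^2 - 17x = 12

Rearrange: x^3 + 4x^2 - 17x - 12 = 0.
Possible rational roots are divisors of -12. Testing x = 3 gives 0, so (x - 3) is a factor.
Divide: x^3 + 4x^2 - 17x - 12 = (x - 3)(x^2 + 7x + 4).
Apply the quadratic formula to x^2 + 7x + 4 = 0: x = (-7 +/- sqrt(33))/2, i.e. x ~= -0.6277 or x ~= -6.3723.

x = -6.3723 or x = -0.6277 or x = 3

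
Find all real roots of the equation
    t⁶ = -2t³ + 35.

Let u = t³. The equation becomes u² + 2u - 35 = 0.
Factor: (u - 5)(u + 7) = 0, so u = 5 or u = -7.
t³ = 5 gives t = ∛(5) ≈ 1.71.
t³ = -7 gives t = -∛(7) ≈ -1.9129.

t = -1.9129 or t = 1.71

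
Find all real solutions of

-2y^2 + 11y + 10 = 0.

y = -0.7944 or y = 6.2944

Discriminant: (11)^2 - 4*(-2)*10 = 201.
Quadratic formula: y = (-11 +/- sqrt(201)) / (-4).
So y = 11/4 - sqrt(201)/4 ~= -0.7944 or y = 11/4 + sqrt(201)/4 ~= 6.2944.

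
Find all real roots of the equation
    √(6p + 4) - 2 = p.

Isolate the radical: √(6p + 4) = p + 2.
Square both sides: 6p + 4 = (p + 2)².
Expand and rearrange: p² - 2p = 0.
Solving gives p = 2 or p = 0.
Check each candidate in the original equation:
  p = 2: √(16) = 4, while p + 2 = 4 — valid.
  p = 0: √(4) = 2, while p + 2 = 2 — valid.

p = 0 or p = 2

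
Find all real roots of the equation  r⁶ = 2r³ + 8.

r = -1.2599 or r = 1.5874

Let u = r³. The equation becomes u² - 2u - 8 = 0.
Factor: (u + 2)(u - 4) = 0, so u = -2 or u = 4.
r³ = -2 gives r = -∛(2) ≈ -1.2599.
r³ = 4 gives r = ∛(4) ≈ 1.5874.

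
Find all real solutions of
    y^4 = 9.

Let u = y^2. The equation becomes u^2 - 9 = 0.
Factor: (u - 3)(u + 3) = 0, so u = 3 or u = -3.
y^2 = 3 gives y = +/-sqrt(3) ~= +/-1.7321.
y^2 = -3 < 0 has no real solution.

y = -1.7321 or y = 1.7321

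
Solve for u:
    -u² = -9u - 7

Rearrange to standard form: -u² + 9u + 7 = 0.
Discriminant: (9)² − 4·(-1)·7 = 109.
Quadratic formula: u = (-9 ± √109) / (-2).
So u = 9/2 - √(109)/2 ≈ -0.7202 or u = 9/2 + √(109)/2 ≈ 9.7202.

u = -0.7202 or u = 9.7202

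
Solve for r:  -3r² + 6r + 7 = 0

Discriminant: (6)² − 4·(-3)·7 = 120.
Quadratic formula: r = (-6 ± √120) / (-6).
So r = 1 - √(30)/3 ≈ -0.8257 or r = 1 + √(30)/3 ≈ 2.8257.

r = -0.8257 or r = 2.8257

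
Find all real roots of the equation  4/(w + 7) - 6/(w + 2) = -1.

w = -9.1789 or w = 2.1789

Multiply both sides by (w + 7)(w + 2):
4(w + 2) - 6(w + 7) = -(w + 7)(w + 2).
Expand and collect terms: -w² - 7w + 20 = 0.
By the quadratic formula, w = (7 ± √129) / -2, so w ≈ -9.1789 or w ≈ 2.1789.
Neither value makes a denominator zero (w ≠ -7, w ≠ -2), so both are valid.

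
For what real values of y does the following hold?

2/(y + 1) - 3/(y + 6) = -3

Multiply both sides by (y + 1)(y + 6):
2(y + 6) - 3(y + 1) = -3(y + 1)(y + 6).
Expand and collect terms: -3y^2 - 20y - 27 = 0.
By the quadratic formula, y = (20 +/- sqrt(76)) / -6, so y ~= -4.7863 or y ~= -1.8804.
Neither value makes a denominator zero (y != -1, y != -6), so both are valid.

y = -4.7863 or y = -1.8804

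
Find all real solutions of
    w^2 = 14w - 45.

Bring every term to one side: w^2 - 14w + 45 = 0.
Factor: (w - 9)(w - 5) = 0.
So w = 9 or w = 5.

w = 5 or w = 9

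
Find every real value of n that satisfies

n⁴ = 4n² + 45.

n = -3 or n = 3

Let u = n². The equation becomes u² - 4u - 45 = 0.
Factor: (u + 5)(u - 9) = 0, so u = -5 or u = 9.
n² = -5 < 0 has no real solution.
n² = 9 gives n = ±3.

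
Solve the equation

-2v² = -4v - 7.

Rearrange to standard form: -2v² + 4v + 7 = 0.
Discriminant: (4)² − 4·(-2)·7 = 72.
Quadratic formula: v = (-4 ± √72) / (-4).
So v = 1 - 3·√(2)/2 ≈ -1.1213 or v = 1 + 3·√(2)/2 ≈ 3.1213.

v = -1.1213 or v = 3.1213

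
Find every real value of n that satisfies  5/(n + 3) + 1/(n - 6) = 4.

Multiply both sides by (n + 3)(n - 6):
5(n - 6) + (n + 3) = 4(n + 3)(n - 6).
Expand and collect terms: 4n^2 - 18n - 45 = 0.
By the quadratic formula, n = (18 +/- sqrt(1044)) / 8, so n ~= 6.2889 or n ~= -1.7889.
Neither value makes a denominator zero (n != -3, n != 6), so both are valid.

n = -1.7889 or n = 6.2889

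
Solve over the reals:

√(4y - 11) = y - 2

y = 3 or y = 5

Square both sides: 4y - 11 = (y - 2)².
Expand and rearrange: y² - 8y + 15 = 0.
Solving gives y = 5 or y = 3.
Check each candidate in the original equation:
  y = 5: √(9) = 3, while y - 2 = 3 — valid.
  y = 3: √(1) = 1, while y - 2 = 1 — valid.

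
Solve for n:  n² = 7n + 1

n = -0.1401 or n = 7.1401

Rearrange to standard form: n² - 7n - 1 = 0.
Discriminant: (-7)² − 4·1·(-1) = 53.
Quadratic formula: n = (7 ± √53) / 2.
So n = 7/2 + √(53)/2 ≈ 7.1401 or n = 7/2 - √(53)/2 ≈ -0.1401.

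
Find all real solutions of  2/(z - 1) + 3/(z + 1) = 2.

Multiply both sides by (z - 1)(z + 1):
2(z + 1) + 3(z - 1) = 2(z - 1)(z + 1).
Expand and collect terms: 2z² - 5z - 1 = 0.
By the quadratic formula, z = (5 ± √33) / 4, so z ≈ 2.6861 or z ≈ -0.1861.
Neither value makes a denominator zero (z ≠ 1, z ≠ -1), so both are valid.

z = -0.1861 or z = 2.6861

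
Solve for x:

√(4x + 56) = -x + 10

Square both sides: 4x + 56 = (-x + 10)².
Expand and rearrange: x² - 24x + 44 = 0.
Solving gives x = 22 or x = 2.
Check each candidate in the original equation:
  x = 22: √(144) = 12, while -x + 10 = -12 — extraneous.
  x = 2: √(64) = 8, while -x + 10 = 8 — valid.

x = 2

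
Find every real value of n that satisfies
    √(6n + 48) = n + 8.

n = -8 or n = -2

Square both sides: 6n + 48 = (n + 8)².
Expand and rearrange: n² + 10n + 16 = 0.
Solving gives n = -2 or n = -8.
Check each candidate in the original equation:
  n = -2: √(36) = 6, while n + 8 = 6 — valid.
  n = -8: √(0) = 0, while n + 8 = 0 — valid.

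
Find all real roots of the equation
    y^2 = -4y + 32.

y = -8 or y = 4

Bring every term to one side: y^2 + 4y - 32 = 0.
Factor: (y + 8)(y - 4) = 0.
So y = -8 or y = 4.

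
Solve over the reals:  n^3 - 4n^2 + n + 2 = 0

n = -0.5616 or n = 1 or n = 3.5616

Possible rational roots are divisors of 2. Testing n = 1 gives 0, so (n - 1) is a factor.
Divide: n^3 - 4n^2 + n + 2 = (n - 1)(n^2 - 3n - 2).
Apply the quadratic formula to n^2 - 3n - 2 = 0: n = (3 +/- sqrt(17))/2, i.e. n ~= 3.5616 or n ~= -0.5616.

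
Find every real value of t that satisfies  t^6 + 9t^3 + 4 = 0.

Let u = t^3. The equation becomes u^2 + 9u + 4 = 0.
By the quadratic formula, u = -9/2 + sqrt(65)/2 or u = -9/2 - sqrt(65)/2.
t^3 = -9/2 + sqrt(65)/2 gives t = -(9/2 - sqrt(65)/2)^(1/3) ~= -0.7769.
t^3 = -9/2 - sqrt(65)/2 gives t = -(sqrt(65)/2 + 9/2)^(1/3) ~= -2.0433.

t = -2.0433 or t = -0.7769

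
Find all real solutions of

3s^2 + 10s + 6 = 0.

Discriminant: (10)^2 - 4*3*6 = 28.
Quadratic formula: s = (-10 +/- sqrt(28)) / 6.
So s = -5/3 + sqrt(7)/3 ~= -0.7847 or s = -5/3 - sqrt(7)/3 ~= -2.5486.

s = -2.5486 or s = -0.7847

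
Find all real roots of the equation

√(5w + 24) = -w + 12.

w = 5

Square both sides: 5w + 24 = (-w + 12)².
Expand and rearrange: w² - 29w + 120 = 0.
Solving gives w = 24 or w = 5.
Check each candidate in the original equation:
  w = 24: √(144) = 12, while -w + 12 = -12 — extraneous.
  w = 5: √(49) = 7, while -w + 12 = 7 — valid.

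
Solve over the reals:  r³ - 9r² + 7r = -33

Rearrange: r³ - 9r² + 7r + 33 = 0.
Possible rational roots are divisors of 33. Testing r = 3 gives 0, so (r - 3) is a factor.
Divide: r³ - 9r² + 7r + 33 = (r - 3)(r² - 6r - 11).
Apply the quadratic formula to r² - 6r - 11 = 0: r = (6 ± √80)/2, i.e. r ≈ 7.4721 or r ≈ -1.4721.

r = -1.4721 or r = 3 or r = 7.4721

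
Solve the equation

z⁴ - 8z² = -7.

Let u = z². The equation becomes u² - 8u + 7 = 0.
Factor: (u - 1)(u - 7) = 0, so u = 1 or u = 7.
z² = 1 gives z = ±1.
z² = 7 gives z = ±√(7) ≈ ±2.6458.

z = -2.6458 or z = -1 or z = 1 or z = 2.6458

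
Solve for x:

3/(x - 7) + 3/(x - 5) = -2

x = 2.6972 or x = 6.3028

Multiply both sides by (x - 7)(x - 5):
3(x - 5) + 3(x - 7) = -2(x - 7)(x - 5).
Expand and collect terms: -2x² + 18x - 34 = 0.
By the quadratic formula, x = (-18 ± √52) / -4, so x ≈ 2.6972 or x ≈ 6.3028.
Neither value makes a denominator zero (x ≠ 7, x ≠ 5), so both are valid.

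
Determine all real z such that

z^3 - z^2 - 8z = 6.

z = -1.6458 or z = -1 or z = 3.6458

Rearrange: z^3 - z^2 - 8z - 6 = 0.
Possible rational roots are divisors of -6. Testing z = -1 gives 0, so (z + 1) is a factor.
Divide: z^3 - z^2 - 8z - 6 = (z + 1)(z^2 - 2z - 6).
Apply the quadratic formula to z^2 - 2z - 6 = 0: z = (2 +/- sqrt(28))/2, i.e. z ~= 3.6458 or z ~= -1.6458.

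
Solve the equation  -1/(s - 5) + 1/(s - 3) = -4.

Multiply both sides by (s - 5)(s - 3):
-(s - 3) + (s - 5) = -4(s - 5)(s - 3).
Expand and collect terms: -4s² + 32s - 58 = 0.
By the quadratic formula, s = (-32 ± √96) / -8, so s ≈ 2.7753 or s ≈ 5.2247.
Neither value makes a denominator zero (s ≠ 5, s ≠ 3), so both are valid.

s = 2.7753 or s = 5.2247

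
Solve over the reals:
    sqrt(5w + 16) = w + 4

w = -3 or w = 0

Square both sides: 5w + 16 = (w + 4)^2.
Expand and rearrange: w^2 + 3w = 0.
Solving gives w = 0 or w = -3.
Check each candidate in the original equation:
  w = 0: sqrt(16) = 4, while w + 4 = 4 — valid.
  w = -3: sqrt(1) = 1, while w + 4 = 1 — valid.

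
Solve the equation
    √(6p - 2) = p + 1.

Square both sides: 6p - 2 = (p + 1)².
Expand and rearrange: p² - 4p + 3 = 0.
Solving gives p = 3 or p = 1.
Check each candidate in the original equation:
  p = 3: √(16) = 4, while p + 1 = 4 — valid.
  p = 1: √(4) = 2, while p + 1 = 2 — valid.

p = 1 or p = 3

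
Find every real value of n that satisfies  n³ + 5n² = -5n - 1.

Rearrange: n³ + 5n² + 5n + 1 = 0.
Possible rational roots are divisors of 1. Testing n = -1 gives 0, so (n + 1) is a factor.
Divide: n³ + 5n² + 5n + 1 = (n + 1)(n² + 4n + 1).
Apply the quadratic formula to n² + 4n + 1 = 0: n = (-4 ± √12)/2, i.e. n ≈ -0.2679 or n ≈ -3.7321.

n = -3.7321 or n = -1 or n = -0.2679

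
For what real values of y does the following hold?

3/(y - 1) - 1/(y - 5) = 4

y = 1.8139 or y = 4.6861

Multiply both sides by (y - 1)(y - 5):
3(y - 5) - (y - 1) = 4(y - 1)(y - 5).
Expand and collect terms: 4y^2 - 26y + 34 = 0.
By the quadratic formula, y = (26 +/- sqrt(132)) / 8, so y ~= 4.6861 or y ~= 1.8139.
Neither value makes a denominator zero (y != 1, y != 5), so both are valid.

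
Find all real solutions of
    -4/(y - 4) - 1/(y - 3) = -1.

Multiply both sides by (y - 4)(y - 3):
-4(y - 3) - (y - 4) = -(y - 4)(y - 3).
Expand and collect terms: -y² + 12y - 28 = 0.
By the quadratic formula, y = (-12 ± √32) / -2, so y ≈ 3.1716 or y ≈ 8.8284.
Neither value makes a denominator zero (y ≠ 4, y ≠ 3), so both are valid.

y = 3.1716 or y = 8.8284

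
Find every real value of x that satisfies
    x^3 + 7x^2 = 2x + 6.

Rearrange: x^3 + 7x^2 - 2x - 6 = 0.
Possible rational roots are divisors of -6. Testing x = 1 gives 0, so (x - 1) is a factor.
Divide: x^3 + 7x^2 - 2x - 6 = (x - 1)(x^2 + 8x + 6).
Apply the quadratic formula to x^2 + 8x + 6 = 0: x = (-8 +/- sqrt(40))/2, i.e. x ~= -0.8377 or x ~= -7.1623.

x = -7.1623 or x = -0.8377 or x = 1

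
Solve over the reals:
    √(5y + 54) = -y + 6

y = -1

Square both sides: 5y + 54 = (-y + 6)².
Expand and rearrange: y² - 17y - 18 = 0.
Solving gives y = 18 or y = -1.
Check each candidate in the original equation:
  y = 18: √(144) = 12, while -y + 6 = -12 — extraneous.
  y = -1: √(49) = 7, while -y + 6 = 7 — valid.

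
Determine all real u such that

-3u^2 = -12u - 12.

Rearrange to standard form: -3u^2 + 12u + 12 = 0.
Discriminant: (12)^2 - 4*(-3)*12 = 288.
Quadratic formula: u = (-12 +/- sqrt(288)) / (-6).
So u = 2 - 2*sqrt(2) ~= -0.8284 or u = 2 + 2*sqrt(2) ~= 4.8284.

u = -0.8284 or u = 4.8284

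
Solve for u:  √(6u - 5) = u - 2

u = 9

Square both sides: 6u - 5 = (u - 2)².
Expand and rearrange: u² - 10u + 9 = 0.
Solving gives u = 9 or u = 1.
Check each candidate in the original equation:
  u = 9: √(49) = 7, while u - 2 = 7 — valid.
  u = 1: √(1) = 1, while u - 2 = -1 — extraneous.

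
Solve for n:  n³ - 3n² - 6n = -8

Rearrange: n³ - 3n² - 6n + 8 = 0.
Possible rational roots are divisors of 8. Testing n = 1 gives 0, so (n - 1) is a factor.
Divide: n³ - 3n² - 6n + 8 = (n - 1)(n² - 2n - 8).
Factor the quadratic: n = 4 or n = -2.

n = -2 or n = 1 or n = 4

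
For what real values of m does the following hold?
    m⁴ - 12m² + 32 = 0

m = -2.8284 or m = -2 or m = 2 or m = 2.8284

Let u = m². The equation becomes u² - 12u + 32 = 0.
Factor: (u - 4)(u - 8) = 0, so u = 4 or u = 8.
m² = 4 gives m = ±2.
m² = 8 gives m = ±2·√(2) ≈ ±2.8284.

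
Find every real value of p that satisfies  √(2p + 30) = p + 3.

p = 3

Square both sides: 2p + 30 = (p + 3)².
Expand and rearrange: p² + 4p - 21 = 0.
Solving gives p = 3 or p = -7.
Check each candidate in the original equation:
  p = 3: √(36) = 6, while p + 3 = 6 — valid.
  p = -7: √(16) = 4, while p + 3 = -4 — extraneous.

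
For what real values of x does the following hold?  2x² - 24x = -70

Bring every term to one side: 2x² - 24x + 70 = 0.
Factor: 2(x - 5)(x - 7) = 0.
So x = 5 or x = 7.

x = 5 or x = 7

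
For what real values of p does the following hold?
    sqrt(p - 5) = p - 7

Square both sides: p - 5 = (p - 7)^2.
Expand and rearrange: p^2 - 15p + 54 = 0.
Solving gives p = 9 or p = 6.
Check each candidate in the original equation:
  p = 9: sqrt(4) = 2, while p - 7 = 2 — valid.
  p = 6: sqrt(1) = 1, while p - 7 = -1 — extraneous.

p = 9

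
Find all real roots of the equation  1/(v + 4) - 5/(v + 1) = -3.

Multiply both sides by (v + 4)(v + 1):
(v + 1) - 5(v + 4) = -3(v + 4)(v + 1).
Expand and collect terms: -3v^2 - 11v + 7 = 0.
By the quadratic formula, v = (11 +/- sqrt(205)) / -6, so v ~= -4.2196 or v ~= 0.553.
Neither value makes a denominator zero (v != -4, v != -1), so both are valid.

v = -4.2196 or v = 0.553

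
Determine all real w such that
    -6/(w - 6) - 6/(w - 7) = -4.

Multiply both sides by (w - 6)(w - 7):
-6(w - 7) - 6(w - 6) = -4(w - 6)(w - 7).
Expand and collect terms: -4w^2 + 64w - 246 = 0.
By the quadratic formula, w = (-64 +/- sqrt(160)) / -8, so w ~= 6.4189 or w ~= 9.5811.
Neither value makes a denominator zero (w != 6, w != 7), so both are valid.

w = 6.4189 or w = 9.5811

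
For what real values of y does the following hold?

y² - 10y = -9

Bring every term to one side: y² - 10y + 9 = 0.
Factor: (y - 1)(y - 9) = 0.
So y = 1 or y = 9.

y = 1 or y = 9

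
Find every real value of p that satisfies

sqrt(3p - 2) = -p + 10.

Square both sides: 3p - 2 = (-p + 10)^2.
Expand and rearrange: p^2 - 23p + 102 = 0.
Solving gives p = 17 or p = 6.
Check each candidate in the original equation:
  p = 17: sqrt(49) = 7, while -p + 10 = -7 — extraneous.
  p = 6: sqrt(16) = 4, while -p + 10 = 4 — valid.

p = 6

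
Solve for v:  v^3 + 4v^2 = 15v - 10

v = -6.5311 or v = 1 or v = 1.5311

Rearrange: v^3 + 4v^2 - 15v + 10 = 0.
Possible rational roots are divisors of 10. Testing v = 1 gives 0, so (v - 1) is a factor.
Divide: v^3 + 4v^2 - 15v + 10 = (v - 1)(v^2 + 5v - 10).
Apply the quadratic formula to v^2 + 5v - 10 = 0: v = (-5 +/- sqrt(65))/2, i.e. v ~= 1.5311 or v ~= -6.5311.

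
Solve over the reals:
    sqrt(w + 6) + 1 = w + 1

Isolate the radical: sqrt(w + 6) = w.
Square both sides: w + 6 = (w)^2.
Expand and rearrange: w^2 - w - 6 = 0.
Solving gives w = 3 or w = -2.
Check each candidate in the original equation:
  w = 3: sqrt(9) = 3, while w = 3 — valid.
  w = -2: sqrt(4) = 2, while w = -2 — extraneous.

w = 3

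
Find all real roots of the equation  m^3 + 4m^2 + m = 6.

Rearrange: m^3 + 4m^2 + m - 6 = 0.
Possible rational roots are divisors of -6. Testing m = -2 gives 0, so (m + 2) is a factor.
Divide: m^3 + 4m^2 + m - 6 = (m + 2)(m^2 + 2m - 3).
Factor the quadratic: m = 1 or m = -3.

m = -3 or m = -2 or m = 1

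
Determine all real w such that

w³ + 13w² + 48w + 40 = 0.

Possible rational roots are divisors of 40. Testing w = -5 gives 0, so (w + 5) is a factor.
Divide: w³ + 13w² + 48w + 40 = (w + 5)(w² + 8w + 8).
Apply the quadratic formula to w² + 8w + 8 = 0: w = (-8 ± √32)/2, i.e. w ≈ -1.1716 or w ≈ -6.8284.

w = -6.8284 or w = -5 or w = -1.1716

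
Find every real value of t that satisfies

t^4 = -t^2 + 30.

t = -2.2361 or t = 2.2361

Let u = t^2. The equation becomes u^2 + u - 30 = 0.
Factor: (u + 6)(u - 5) = 0, so u = -6 or u = 5.
t^2 = -6 < 0 has no real solution.
t^2 = 5 gives t = +/-sqrt(5) ~= +/-2.2361.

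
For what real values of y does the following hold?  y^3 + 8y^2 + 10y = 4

y = -6.3166 or y = -2 or y = 0.3166

Rearrange: y^3 + 8y^2 + 10y - 4 = 0.
Possible rational roots are divisors of -4. Testing y = -2 gives 0, so (y + 2) is a factor.
Divide: y^3 + 8y^2 + 10y - 4 = (y + 2)(y^2 + 6y - 2).
Apply the quadratic formula to y^2 + 6y - 2 = 0: y = (-6 +/- sqrt(44))/2, i.e. y ~= 0.3166 or y ~= -6.3166.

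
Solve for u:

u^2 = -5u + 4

Rearrange to standard form: u^2 + 5u - 4 = 0.
Discriminant: (5)^2 - 4*1*(-4) = 41.
Quadratic formula: u = (-5 +/- sqrt(41)) / 2.
So u = -5/2 + sqrt(41)/2 ~= 0.7016 or u = -sqrt(41)/2 - 5/2 ~= -5.7016.

u = -5.7016 or u = 0.7016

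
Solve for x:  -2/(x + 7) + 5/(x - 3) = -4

Multiply both sides by (x + 7)(x - 3):
-2(x - 3) + 5(x + 7) = -4(x + 7)(x - 3).
Expand and collect terms: -4x^2 - 19x + 43 = 0.
By the quadratic formula, x = (19 +/- sqrt(1049)) / -8, so x ~= -6.4235 or x ~= 1.6735.
Neither value makes a denominator zero (x != -7, x != 3), so both are valid.

x = -6.4235 or x = 1.6735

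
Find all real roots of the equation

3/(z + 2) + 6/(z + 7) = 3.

Multiply both sides by (z + 2)(z + 7):
3(z + 7) + 6(z + 2) = 3(z + 2)(z + 7).
Expand and collect terms: 3z^2 + 18z + 9 = 0.
By the quadratic formula, z = (-18 +/- sqrt(216)) / 6, so z ~= -0.5505 or z ~= -5.4495.
Neither value makes a denominator zero (z != -2, z != -7), so both are valid.

z = -5.4495 or z = -0.5505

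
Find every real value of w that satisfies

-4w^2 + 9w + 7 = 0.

Discriminant: (9)^2 - 4*(-4)*7 = 193.
Quadratic formula: w = (-9 +/- sqrt(193)) / (-8).
So w = 9/8 - sqrt(193)/8 ~= -0.6116 or w = 9/8 + sqrt(193)/8 ~= 2.8616.

w = -0.6116 or w = 2.8616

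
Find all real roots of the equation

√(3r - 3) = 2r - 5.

r = 4

Square both sides: 3r - 3 = (2r - 5)².
Expand and rearrange: 4r² - 23r + 28 = 0.
Solving gives r = 4 or r = 1.75.
Check each candidate in the original equation:
  r = 4: √(9) = 3, while 2r - 5 = 3 — valid.
  r = 1.75: √(2.25) = 1.5, while 2r - 5 = -1.5 — extraneous.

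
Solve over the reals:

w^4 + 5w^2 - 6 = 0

Let u = w^2. The equation becomes u^2 + 5u - 6 = 0.
Factor: (u + 6)(u - 1) = 0, so u = -6 or u = 1.
w^2 = -6 < 0 has no real solution.
w^2 = 1 gives w = +/-1.

w = -1 or w = 1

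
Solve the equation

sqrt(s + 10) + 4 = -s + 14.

s = 6

Isolate the radical: sqrt(s + 10) = -s + 10.
Square both sides: s + 10 = (-s + 10)^2.
Expand and rearrange: s^2 - 21s + 90 = 0.
Solving gives s = 15 or s = 6.
Check each candidate in the original equation:
  s = 15: sqrt(25) = 5, while -s + 10 = -5 — extraneous.
  s = 6: sqrt(16) = 4, while -s + 10 = 4 — valid.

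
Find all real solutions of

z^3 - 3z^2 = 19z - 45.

Rearrange: z^3 - 3z^2 - 19z + 45 = 0.
Possible rational roots are divisors of 45. Testing z = 5 gives 0, so (z - 5) is a factor.
Divide: z^3 - 3z^2 - 19z + 45 = (z - 5)(z^2 + 2z - 9).
Apply the quadratic formula to z^2 + 2z - 9 = 0: z = (-2 +/- sqrt(40))/2, i.e. z ~= 2.1623 or z ~= -4.1623.

z = -4.1623 or z = 2.1623 or z = 5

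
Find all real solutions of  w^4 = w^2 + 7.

w = -1.7868 or w = 1.7868

Let u = w^2. The equation becomes u^2 - u - 7 = 0.
By the quadratic formula, u = 1/2 + sqrt(29)/2 or u = 1/2 - sqrt(29)/2.
w^2 = 1/2 + sqrt(29)/2 gives w = +/-sqrt(1/2 + sqrt(29)/2) ~= +/-1.7868.
w^2 = 1/2 - sqrt(29)/2 < 0 has no real solution.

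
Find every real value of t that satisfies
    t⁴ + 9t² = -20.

No real solutions.

Let u = t². The equation becomes u² + 9u + 20 = 0.
Factor: (u + 4)(u + 5) = 0, so u = -4 or u = -5.
t² = -4 < 0 has no real solution.
t² = -5 < 0 has no real solution.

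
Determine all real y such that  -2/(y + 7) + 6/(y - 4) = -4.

Multiply both sides by (y + 7)(y - 4):
-2(y - 4) + 6(y + 7) = -4(y + 7)(y - 4).
Expand and collect terms: -4y² - 16y + 62 = 0.
By the quadratic formula, y = (16 ± √1248) / -8, so y ≈ -6.4159 or y ≈ 2.4159.
Neither value makes a denominator zero (y ≠ -7, y ≠ 4), so both are valid.

y = -6.4159 or y = 2.4159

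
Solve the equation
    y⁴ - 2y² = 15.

y = -2.2361 or y = 2.2361

Let u = y². The equation becomes u² - 2u - 15 = 0.
Factor: (u + 3)(u - 5) = 0, so u = -3 or u = 5.
y² = -3 < 0 has no real solution.
y² = 5 gives y = ±√(5) ≈ ±2.2361.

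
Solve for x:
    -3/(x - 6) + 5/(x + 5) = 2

x = -1.9155 or x = 3.9155

Multiply both sides by (x - 6)(x + 5):
-3(x + 5) + 5(x - 6) = 2(x - 6)(x + 5).
Expand and collect terms: 2x² - 4x - 15 = 0.
By the quadratic formula, x = (4 ± √136) / 4, so x ≈ 3.9155 or x ≈ -1.9155.
Neither value makes a denominator zero (x ≠ 6, x ≠ -5), so both are valid.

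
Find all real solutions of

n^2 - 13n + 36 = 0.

n = 4 or n = 9

Factor: (n - 4)(n - 9) = 0.
So n = 4 or n = 9.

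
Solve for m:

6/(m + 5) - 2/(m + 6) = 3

m = -6.2573 or m = -3.4093

Multiply both sides by (m + 5)(m + 6):
6(m + 6) - 2(m + 5) = 3(m + 5)(m + 6).
Expand and collect terms: 3m^2 + 29m + 64 = 0.
By the quadratic formula, m = (-29 +/- sqrt(73)) / 6, so m ~= -3.4093 or m ~= -6.2573.
Neither value makes a denominator zero (m != -5, m != -6), so both are valid.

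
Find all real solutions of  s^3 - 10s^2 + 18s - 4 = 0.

s = 0.2583 or s = 2 or s = 7.7417

Possible rational roots are divisors of -4. Testing s = 2 gives 0, so (s - 2) is a factor.
Divide: s^3 - 10s^2 + 18s - 4 = (s - 2)(s^2 - 8s + 2).
Apply the quadratic formula to s^2 - 8s + 2 = 0: s = (8 +/- sqrt(56))/2, i.e. s ~= 7.7417 or s ~= 0.2583.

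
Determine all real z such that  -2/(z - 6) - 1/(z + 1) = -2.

Multiply both sides by (z - 6)(z + 1):
-2(z + 1) - (z - 6) = -2(z - 6)(z + 1).
Expand and collect terms: -2z² + 13z + 8 = 0.
By the quadratic formula, z = (-13 ± √233) / -4, so z ≈ -0.5661 or z ≈ 7.0661.
Neither value makes a denominator zero (z ≠ 6, z ≠ -1), so both are valid.

z = -0.5661 or z = 7.0661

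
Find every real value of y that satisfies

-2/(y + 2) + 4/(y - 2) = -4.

Multiply both sides by (y + 2)(y - 2):
-2(y - 2) + 4(y + 2) = -4(y + 2)(y - 2).
Expand and collect terms: -4y² - 2y + 4 = 0.
By the quadratic formula, y = (2 ± √68) / -8, so y ≈ -1.2808 or y ≈ 0.7808.
Neither value makes a denominator zero (y ≠ -2, y ≠ 2), so both are valid.

y = -1.2808 or y = 0.7808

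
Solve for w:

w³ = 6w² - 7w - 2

Rearrange: w³ - 6w² + 7w + 2 = 0.
Possible rational roots are divisors of 2. Testing w = 2 gives 0, so (w - 2) is a factor.
Divide: w³ - 6w² + 7w + 2 = (w - 2)(w² - 4w - 1).
Apply the quadratic formula to w² - 4w - 1 = 0: w = (4 ± √20)/2, i.e. w ≈ 4.2361 or w ≈ -0.2361.

w = -0.2361 or w = 2 or w = 4.2361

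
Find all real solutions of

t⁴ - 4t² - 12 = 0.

Let u = t². The equation becomes u² - 4u - 12 = 0.
Factor: (u - 6)(u + 2) = 0, so u = 6 or u = -2.
t² = 6 gives t = ±√(6) ≈ ±2.4495.
t² = -2 < 0 has no real solution.

t = -2.4495 or t = 2.4495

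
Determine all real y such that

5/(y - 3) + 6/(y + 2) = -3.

y = -4.5651 or y = 1.8985

Multiply both sides by (y - 3)(y + 2):
5(y + 2) + 6(y - 3) = -3(y - 3)(y + 2).
Expand and collect terms: -3y^2 - 8y + 26 = 0.
By the quadratic formula, y = (8 +/- sqrt(376)) / -6, so y ~= -4.5651 or y ~= 1.8985.
Neither value makes a denominator zero (y != 3, y != -2), so both are valid.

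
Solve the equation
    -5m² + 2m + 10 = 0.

m = -1.2283 or m = 1.6283

Discriminant: (2)² − 4·(-5)·10 = 204.
Quadratic formula: m = (-2 ± √204) / (-10).
So m = 1/5 - √(51)/5 ≈ -1.2283 or m = 1/5 + √(51)/5 ≈ 1.6283.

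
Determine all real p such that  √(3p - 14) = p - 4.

p = 5 or p = 6

Square both sides: 3p - 14 = (p - 4)².
Expand and rearrange: p² - 11p + 30 = 0.
Solving gives p = 6 or p = 5.
Check each candidate in the original equation:
  p = 6: √(4) = 2, while p - 4 = 2 — valid.
  p = 5: √(1) = 1, while p - 4 = 1 — valid.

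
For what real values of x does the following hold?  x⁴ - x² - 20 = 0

x = -2.2361 or x = 2.2361

Let u = x². The equation becomes u² - u - 20 = 0.
Factor: (u - 5)(u + 4) = 0, so u = 5 or u = -4.
x² = 5 gives x = ±√(5) ≈ ±2.2361.
x² = -4 < 0 has no real solution.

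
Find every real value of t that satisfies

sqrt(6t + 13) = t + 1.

t = 6

Square both sides: 6t + 13 = (t + 1)^2.
Expand and rearrange: t^2 - 4t - 12 = 0.
Solving gives t = 6 or t = -2.
Check each candidate in the original equation:
  t = 6: sqrt(49) = 7, while t + 1 = 7 — valid.
  t = -2: sqrt(1) = 1, while t + 1 = -1 — extraneous.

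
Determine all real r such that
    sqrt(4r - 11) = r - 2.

Square both sides: 4r - 11 = (r - 2)^2.
Expand and rearrange: r^2 - 8r + 15 = 0.
Solving gives r = 5 or r = 3.
Check each candidate in the original equation:
  r = 5: sqrt(9) = 3, while r - 2 = 3 — valid.
  r = 3: sqrt(1) = 1, while r - 2 = 1 — valid.

r = 3 or r = 5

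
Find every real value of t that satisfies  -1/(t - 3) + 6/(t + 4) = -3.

t = -5.928 or t = 3.2613

Multiply both sides by (t - 3)(t + 4):
-(t + 4) + 6(t - 3) = -3(t - 3)(t + 4).
Expand and collect terms: -3t² - 8t + 58 = 0.
By the quadratic formula, t = (8 ± √760) / -6, so t ≈ -5.928 or t ≈ 3.2613.
Neither value makes a denominator zero (t ≠ 3, t ≠ -4), so both are valid.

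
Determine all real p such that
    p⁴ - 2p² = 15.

Let u = p². The equation becomes u² - 2u - 15 = 0.
Factor: (u - 5)(u + 3) = 0, so u = 5 or u = -3.
p² = 5 gives p = ±√(5) ≈ ±2.2361.
p² = -3 < 0 has no real solution.

p = -2.2361 or p = 2.2361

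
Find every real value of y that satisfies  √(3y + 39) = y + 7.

y = -1

Square both sides: 3y + 39 = (y + 7)².
Expand and rearrange: y² + 11y + 10 = 0.
Solving gives y = -1 or y = -10.
Check each candidate in the original equation:
  y = -1: √(36) = 6, while y + 7 = 6 — valid.
  y = -10: √(9) = 3, while y + 7 = -3 — extraneous.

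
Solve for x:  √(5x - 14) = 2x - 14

Square both sides: 5x - 14 = (2x - 14)².
Expand and rearrange: 4x² - 61x + 210 = 0.
Solving gives x = 10 or x = 5.25.
Check each candidate in the original equation:
  x = 10: √(36) = 6, while 2x - 14 = 6 — valid.
  x = 5.25: √(12.25) = 3.5, while 2x - 14 = -3.5 — extraneous.

x = 10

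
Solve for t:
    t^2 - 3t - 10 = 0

t = -2 or t = 5

Factor: (t + 2)(t - 5) = 0.
So t = -2 or t = 5.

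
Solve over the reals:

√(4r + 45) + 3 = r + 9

Isolate the radical: √(4r + 45) = r + 6.
Square both sides: 4r + 45 = (r + 6)².
Expand and rearrange: r² + 8r - 9 = 0.
Solving gives r = 1 or r = -9.
Check each candidate in the original equation:
  r = 1: √(49) = 7, while r + 6 = 7 — valid.
  r = -9: √(9) = 3, while r + 6 = -3 — extraneous.

r = 1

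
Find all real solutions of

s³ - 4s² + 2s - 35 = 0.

s = 5

Possible rational roots are divisors of -35. Testing s = 5 gives 0, so (s - 5) is a factor.
Divide: s³ - 4s² + 2s - 35 = (s - 5)(s² + s + 7).
The quadratic s² + s + 7 has discriminant -27 < 0, so no further real roots.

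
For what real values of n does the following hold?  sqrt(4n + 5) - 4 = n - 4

Isolate the radical: sqrt(4n + 5) = n.
Square both sides: 4n + 5 = (n)^2.
Expand and rearrange: n^2 - 4n - 5 = 0.
Solving gives n = 5 or n = -1.
Check each candidate in the original equation:
  n = 5: sqrt(25) = 5, while n = 5 — valid.
  n = -1: sqrt(1) = 1, while n = -1 — extraneous.

n = 5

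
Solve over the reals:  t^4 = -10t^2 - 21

No real solutions.

Let u = t^2. The equation becomes u^2 + 10u + 21 = 0.
Factor: (u + 7)(u + 3) = 0, so u = -7 or u = -3.
t^2 = -7 < 0 has no real solution.
t^2 = -3 < 0 has no real solution.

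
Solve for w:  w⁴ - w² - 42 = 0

w = -2.6458 or w = 2.6458

Let u = w². The equation becomes u² - u - 42 = 0.
Factor: (u - 7)(u + 6) = 0, so u = 7 or u = -6.
w² = 7 gives w = ±√(7) ≈ ±2.6458.
w² = -6 < 0 has no real solution.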